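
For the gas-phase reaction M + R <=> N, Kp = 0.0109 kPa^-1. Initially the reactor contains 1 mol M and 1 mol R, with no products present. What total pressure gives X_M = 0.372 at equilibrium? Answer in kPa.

P = 141 kPa

Basis: 1 mol M initially; let X = conversion of M. Extent ξ = X.
Species balance: n_M = 1 − X; n_R = 1 − X; n_N = X.
n_T = Σnᵢ = 2 − X.
Kp = p_N / (p_M p_R) with p_i = (n_i/n_T)·P.
At X = 0.372: the mole-fraction product g(X) = Π y_i^ν_i = 1.536. Since Kp = g(X)·P^{-1}, P = (g/Kp)^(1/1) = (1.536/0.0109)^(1/1) = 141 kPa.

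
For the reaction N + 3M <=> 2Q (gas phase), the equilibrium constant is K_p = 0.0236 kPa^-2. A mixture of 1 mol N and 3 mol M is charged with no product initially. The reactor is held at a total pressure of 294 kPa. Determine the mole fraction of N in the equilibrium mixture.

y_N = 0.057

Basis: 1 mol N initially; let X = conversion of N. Extent ξ = X.
At extent ξ: n_N = 1 − X; n_M = 3 − 3X; n_Q = 2X.
Total moles n_T = 4 − 2X.
y_i = n_i/n_T, p_i = y_i·P. K_p = p_Q^2 / (p_N p_M^3).
Setting this equal to 0.0236 kPa^-2 and taking the physical root (0 < X < 1) gives X = 0.871.
Then n_N = 0.129, n_T = 2.26, so y_N = 0.057.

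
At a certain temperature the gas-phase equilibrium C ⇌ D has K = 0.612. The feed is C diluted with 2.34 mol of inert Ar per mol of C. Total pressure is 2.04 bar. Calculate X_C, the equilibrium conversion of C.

X = 0.380

Basis: 1 mol C initially; let X = conversion of C. Extent ξ = X.
At extent ξ: n_C = 1 − X; n_D = X; n_I = 2.34 (inert).
n_T stays at 3.34 (no change in mole number).
y_i = n_i/n_T, p_i = y_i·P. K = p_D / (p_C).
Equating to 0.612 and solving on 0 < X < 1: X = 0.380.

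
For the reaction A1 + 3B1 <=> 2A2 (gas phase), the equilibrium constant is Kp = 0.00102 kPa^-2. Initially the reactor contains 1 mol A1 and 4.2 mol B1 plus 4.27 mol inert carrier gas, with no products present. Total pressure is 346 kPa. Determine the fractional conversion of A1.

Let X = conversion of A1 (basis 1 mol A1); extent of reaction ξ = X.
At extent ξ: n_A1 = 1 − X; n_B1 = 4.2 − 3X; n_A2 = 2X; n_I = 4.27 (inert).
n_T = Σnᵢ = 9.47 − 2X.
y_i = n_i/n_T, p_i = y_i·P. Kp = p_A2^2 / (p_A1 p_B1^3).
Substituting and setting equal to 0.00102 kPa^-2 gives a polynomial in X; the root in (0,1) is X = 0.791.

X = 0.791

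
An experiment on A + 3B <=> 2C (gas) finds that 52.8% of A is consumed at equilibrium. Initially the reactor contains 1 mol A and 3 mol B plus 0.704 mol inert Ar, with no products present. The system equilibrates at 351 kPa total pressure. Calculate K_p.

Basis: 1 mol A initially; let X = conversion of A. Extent ξ = X.
Moles: n_A = 1 − X; n_B = 3 − 3X; n_C = 2X; n_I = 0.704 (inert).
Total moles n_T = 4.7 − 2X.
At X = 0.528: n_A = 0.472, n_B = 1.42, n_C = 1.06, n_T = 3.65.
p_i = (n_i/n_T)·P. K_p = p_C^2 / (p_A p_B^3) = 8.99e-05 kPa^-2.

K_p = 8.99e-05 kPa^-2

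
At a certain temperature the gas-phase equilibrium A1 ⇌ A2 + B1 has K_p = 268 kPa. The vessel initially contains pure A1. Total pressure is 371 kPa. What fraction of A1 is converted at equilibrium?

Basis: 1 mol A1 initially; let X = conversion of A1. Extent ξ = X.
At extent ξ: n_A1 = 1 − X; n_A2 = X; n_B1 = X.
Summing: n_T = 1 + X.
y_i = n_i/n_T, p_i = y_i·P. K_p = p_A2 p_B1 / (p_A1).
Substituting and setting equal to 268 kPa gives a polynomial in X; the root in (0,1) is X = 0.648.

X = 0.648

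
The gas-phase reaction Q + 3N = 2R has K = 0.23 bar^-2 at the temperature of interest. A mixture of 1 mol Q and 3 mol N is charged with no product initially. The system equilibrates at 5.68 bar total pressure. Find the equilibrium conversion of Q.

X = 0.531

Basis: 1 mol Q initially; let X = conversion of Q. Extent ξ = X.
Mole table: n_Q = 1 − X; n_N = 3 − 3X; n_R = 2X.
n_T = Σnᵢ = 4 − 2X.
Mole fractions y_i = n_i/n_T; K = p_R^2 / (p_Q p_N^3) with p_i = y_i·P.
This yields a degree-4 equation in X; solving on (0,1), X = 0.531.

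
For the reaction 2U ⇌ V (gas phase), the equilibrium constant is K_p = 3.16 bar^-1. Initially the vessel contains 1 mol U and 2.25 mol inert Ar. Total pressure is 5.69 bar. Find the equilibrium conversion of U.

Basis: 1 mol U initially; let X = conversion of U. Extent ξ = 0.5X.
At extent ξ: n_U = 1 − X; n_V = 0.5X; n_I = 2.25 (inert).
Total moles n_T = 3.25 − 0.5X.
Mole fractions y_i = n_i/n_T; K_p = p_V / (p_U^2) with p_i = y_i·P.
Substituting and setting equal to 3.16 bar^-1 gives a polynomial in X; the root in (0,1) is X = 0.754.

X = 0.754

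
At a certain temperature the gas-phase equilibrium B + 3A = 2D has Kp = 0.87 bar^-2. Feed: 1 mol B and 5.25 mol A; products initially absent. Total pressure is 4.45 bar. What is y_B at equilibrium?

Let X = conversion of B (basis 1 mol B); extent of reaction ξ = X.
At extent ξ: n_B = 1 − X; n_A = 5.25 − 3X; n_D = 2X.
Summing: n_T = 6.25 − 2X.
y_i = n_i/n_T, p_i = y_i·P. Kp = p_D^2 / (p_B p_A^3).
Substituting and setting equal to 0.87 bar^-2 gives a polynomial in X; the root in (0,1) is X = 0.835.
Then n_B = 0.165, n_T = 4.58, so y_B = 0.036.

y_B = 0.036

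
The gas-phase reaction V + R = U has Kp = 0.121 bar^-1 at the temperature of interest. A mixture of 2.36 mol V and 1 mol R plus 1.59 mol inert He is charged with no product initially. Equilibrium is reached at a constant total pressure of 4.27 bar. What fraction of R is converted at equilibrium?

Let X = conversion of R (basis 1 mol R); extent of reaction ξ = X.
Mole table: n_V = 2.36 − X; n_R = 1 − X; n_U = X; n_I = 1.59 (inert).
Total moles n_T = 4.95 − X.
Mole fractions y_i = n_i/n_T; Kp = p_U / (p_V p_R) with p_i = y_i·P.
Equating to 0.121 bar^-1 and solving on 0 < X < 1: X = 0.191.

X = 0.191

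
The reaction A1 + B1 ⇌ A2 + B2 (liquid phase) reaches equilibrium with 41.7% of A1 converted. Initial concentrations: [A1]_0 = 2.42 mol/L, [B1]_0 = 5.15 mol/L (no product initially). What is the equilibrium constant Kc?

Let X = conversion of A1.
Concentrations: [A1] = 2.42 − 2.42X; [B1] = 5.15 − 2.42X; [A2] = 2.42X; [B2] = 2.42X.
At X = 0.417: [A1] = 1.41, [B1] = 4.14, [A2] = 1.01, [B2] = 1.01.
Kc = [A2] [B2] / ([A1] [B1]) = 0.174.

Kc = 0.174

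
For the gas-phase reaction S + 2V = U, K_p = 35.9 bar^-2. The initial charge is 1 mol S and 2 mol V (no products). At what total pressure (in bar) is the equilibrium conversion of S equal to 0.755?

P = 0.891 bar

Basis: 1 mol S initially; let X = conversion of S. Extent ξ = X.
At extent ξ: n_S = 1 − X; n_V = 2 − 2X; n_U = X.
Summing: n_T = 3 − 2X.
K_p = p_U / (p_S p_V^2) with p_i = (n_i/n_T)·P.
At X = 0.755: the mole-fraction product g(X) = Π y_i^ν_i = 28.49. Since K_p = g(X)·P^{-2}, P = (g/K_p)^(1/2) = (28.49/35.9)^(1/2) = 0.891 bar.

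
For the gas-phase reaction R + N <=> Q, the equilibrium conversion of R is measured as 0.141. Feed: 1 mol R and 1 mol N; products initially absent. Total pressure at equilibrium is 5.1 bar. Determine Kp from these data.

Kp = 0.0697 bar^-1

Basis: 1 mol R initially; let X = conversion of R. Extent ξ = X.
Species balance: n_R = 1 − X; n_N = 1 − X; n_Q = X.
Total moles n_T = 2 − X.
At X = 0.141: n_R = 0.859, n_N = 0.859, n_Q = 0.141, n_T = 1.86.
p_i = (n_i/n_T)·P. Kp = p_Q / (p_R p_N) = 0.0697 bar^-1.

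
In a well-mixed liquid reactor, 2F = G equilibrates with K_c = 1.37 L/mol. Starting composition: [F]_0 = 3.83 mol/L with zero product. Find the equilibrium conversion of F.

Let X = conversion of F; extent ξ = 3.83X/2 mol/L.
Concentrations: [F] = 3.83 − 3.83X; [G] = 1.92X.
K_c = [G] / ([F]^2).
Solving K_c = 1.37 for X ∈ (0,1): X = 0.735.

X = 0.735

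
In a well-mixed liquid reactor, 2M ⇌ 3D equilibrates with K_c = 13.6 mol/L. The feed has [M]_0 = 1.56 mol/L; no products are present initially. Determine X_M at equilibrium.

X = 0.664

Let X = conversion of M; extent ξ = 1.56X/2 mol/L.
Concentrations: [M] = 1.56 − 1.56X; [D] = 2.34X.
K_c = [D]^3 / ([M]^2).
This equals 13.6 at X = 0.664 (the root in 0 < X < 1).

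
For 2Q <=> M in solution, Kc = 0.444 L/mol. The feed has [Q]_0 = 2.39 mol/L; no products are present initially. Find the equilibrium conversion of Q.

Let X = conversion of Q; extent ξ = 2.39X/2 mol/L.
Concentrations: [Q] = 2.39 − 2.39X; [M] = 1.2X.
Kc = [M] / ([Q]^2).
Solving Kc = 0.444 for X ∈ (0,1): X = 0.510.

X = 0.510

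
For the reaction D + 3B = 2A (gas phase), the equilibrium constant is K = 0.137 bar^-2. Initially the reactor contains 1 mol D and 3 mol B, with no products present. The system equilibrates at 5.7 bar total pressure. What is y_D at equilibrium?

Take 1 mol D as basis and let X be its fractional conversion, so ξ = X.
Moles: n_D = 1 − X; n_B = 3 − 3X; n_A = 2X.
n_T = Σnᵢ = 4 − 2X.
Mole fractions y_i = n_i/n_T; K = p_A^2 / (p_D p_B^3) with p_i = y_i·P.
Equating to 0.137 bar^-2 and solving on 0 < X < 1: X = 0.483.
Then n_D = 0.517, n_T = 3.03, so y_D = 0.170.

y_D = 0.170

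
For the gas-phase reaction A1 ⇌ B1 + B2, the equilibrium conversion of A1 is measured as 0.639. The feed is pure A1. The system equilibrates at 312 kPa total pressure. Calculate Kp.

Let X = conversion of A1 (basis 1 mol A1); extent of reaction ξ = X.
Species balance: n_A1 = 1 − X; n_B1 = X; n_B2 = X.
Total moles n_T = 1 + X.
At X = 0.639: n_A1 = 0.361, n_B1 = 0.639, n_B2 = 0.639, n_T = 1.64.
p_i = (n_i/n_T)·P. Kp = p_B1 p_B2 / (p_A1) = 215 kPa.

Kp = 215 kPa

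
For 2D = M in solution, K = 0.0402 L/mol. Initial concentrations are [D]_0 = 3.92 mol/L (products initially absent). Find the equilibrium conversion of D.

Let X = conversion of D; extent ξ = 3.92X/2 mol/L.
Concentrations: [D] = 3.92 − 3.92X; [M] = 1.96X.
K = [M] / ([D]^2).
This equals 0.0402 at X = 0.201 (the root in 0 < X < 1).

X = 0.201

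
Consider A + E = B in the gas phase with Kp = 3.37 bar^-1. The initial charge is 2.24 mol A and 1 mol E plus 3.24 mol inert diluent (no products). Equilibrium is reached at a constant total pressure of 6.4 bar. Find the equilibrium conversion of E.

X = 0.842

Basis: 1 mol E initially; let X = conversion of E. Extent ξ = X.
Moles: n_A = 2.24 − X; n_E = 1 − X; n_B = X; n_I = 3.24 (inert).
Total moles n_T = 6.48 − X.
With p_i = (n_i/n_T)P, Kp = p_B / (p_A p_E).
This yields a degree-2 equation in X; solving on (0,1), X = 0.842.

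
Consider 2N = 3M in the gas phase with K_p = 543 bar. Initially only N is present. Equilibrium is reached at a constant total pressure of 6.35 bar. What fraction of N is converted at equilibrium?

Take 1 mol N as basis and let X be its fractional conversion, so ξ = 0.5X.
Moles: n_N = 1 − X; n_M = 1.5X.
Summing: n_T = 1 + 0.5X.
y_i = n_i/n_T, p_i = y_i·P. K_p = p_M^3 / (p_N^2).
Equating to 543 bar and solving on 0 < X < 1: X = 0.866.

X = 0.866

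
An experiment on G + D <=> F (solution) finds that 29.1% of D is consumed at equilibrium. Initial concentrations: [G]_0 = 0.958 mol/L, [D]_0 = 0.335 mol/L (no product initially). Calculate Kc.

Kc = 0.477 L/mol

Let X = conversion of D.
Concentrations: [G] = 0.958 − 0.335X; [D] = 0.335 − 0.335X; [F] = 0.335X.
At X = 0.291: [G] = 0.861, [D] = 0.238, [F] = 0.0975.
Kc = [F] / ([G] [D]) = 0.477 L/mol.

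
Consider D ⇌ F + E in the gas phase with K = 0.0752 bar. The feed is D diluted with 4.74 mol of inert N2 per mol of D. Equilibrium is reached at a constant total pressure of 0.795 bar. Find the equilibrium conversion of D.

Take 1 mol D as basis and let X be its fractional conversion, so ξ = X.
Mole table: n_D = 1 − X; n_F = X; n_E = X; n_I = 4.74 (inert).
Summing: n_T = 5.74 + X.
Mole fractions y_i = n_i/n_T; K = p_F p_E / (p_D) with p_i = y_i·P.
Equating to 0.0752 bar and solving on 0 < X < 1: X = 0.529.

X = 0.529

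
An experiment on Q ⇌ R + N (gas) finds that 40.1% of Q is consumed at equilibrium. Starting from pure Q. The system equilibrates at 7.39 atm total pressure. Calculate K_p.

K_p = 1.42 atm

Take 1 mol Q as basis and let X be its fractional conversion, so ξ = X.
Species balance: n_Q = 1 − X; n_R = X; n_N = X.
Total moles n_T = 1 + X.
At X = 0.401: n_Q = 0.599, n_R = 0.401, n_N = 0.401, n_T = 1.4.
p_i = (n_i/n_T)·P. K_p = p_R p_N / (p_Q) = 1.42 atm.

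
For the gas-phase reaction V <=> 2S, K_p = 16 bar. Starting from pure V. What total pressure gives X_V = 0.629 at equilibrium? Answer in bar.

Take 1 mol V as basis and let X be its fractional conversion, so ξ = X.
Mole table: n_V = 1 − X; n_S = 2X.
n_T = Σnᵢ = 1 + X.
K_p = p_S^2 / (p_V) with p_i = (n_i/n_T)·P.
At X = 0.629: the mole-fraction product g(X) = Π y_i^ν_i = 2.619. Since K_p = g(X)·P^{1}, P = (K_p/g)^(1/1) = (16/2.619)^(1/1) = 6.11 bar.

P = 6.11 bar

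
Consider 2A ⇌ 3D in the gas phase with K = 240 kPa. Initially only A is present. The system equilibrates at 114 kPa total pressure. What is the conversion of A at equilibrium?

X = 0.547

Basis: 1 mol A initially; let X = conversion of A. Extent ξ = 0.5X.
At extent ξ: n_A = 1 − X; n_D = 1.5X.
Summing: n_T = 1 + 0.5X.
y_i = n_i/n_T, p_i = y_i·P. K = p_D^3 / (p_A^2).
Setting this equal to 240 kPa and taking the physical root (0 < X < 1) gives X = 0.547.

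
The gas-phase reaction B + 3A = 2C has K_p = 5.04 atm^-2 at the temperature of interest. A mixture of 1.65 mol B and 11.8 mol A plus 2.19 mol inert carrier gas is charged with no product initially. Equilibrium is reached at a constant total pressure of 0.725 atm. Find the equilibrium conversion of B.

X = 0.670

Let X = conversion of B (basis 1.65 mol B); extent of reaction ξ = 1.65X.
Moles: n_B = 1.65 − 1.65X; n_A = 11.8 − 4.95X; n_C = 3.3X; n_I = 2.19 (inert).
n_T = Σnᵢ = 15.6 − 3.3X.
y_i = n_i/n_T, p_i = y_i·P. K_p = p_C^2 / (p_B p_A^3).
Equating to 5.04 atm^-2 and solving on 0 < X < 1: X = 0.670.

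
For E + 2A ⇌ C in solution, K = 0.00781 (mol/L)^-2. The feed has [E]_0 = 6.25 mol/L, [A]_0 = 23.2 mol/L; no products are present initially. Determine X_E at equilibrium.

Let X = conversion of E; extent ξ = 6.25·X mol/L.
Concentrations: [E] = 6.25 − 6.25X; [A] = 23.2 − 12.5X; [C] = 6.25X.
K = [C] / ([E] [A]^2).
This equals 0.00781 at X = 0.642 (the root in 0 < X < 1).

X = 0.642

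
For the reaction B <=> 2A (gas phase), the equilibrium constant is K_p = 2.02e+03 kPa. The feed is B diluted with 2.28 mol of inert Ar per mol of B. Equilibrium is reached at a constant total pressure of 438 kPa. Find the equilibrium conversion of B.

Take 1 mol B as basis and let X be its fractional conversion, so ξ = X.
Moles: n_B = 1 − X; n_A = 2X; n_I = 2.28 (inert).
Total moles n_T = 3.28 + X.
Mole fractions y_i = n_i/n_T; K_p = p_A^2 / (p_B) with p_i = y_i·P.
This yields a degree-2 equation in X; solving on (0,1), X = 0.849.

X = 0.849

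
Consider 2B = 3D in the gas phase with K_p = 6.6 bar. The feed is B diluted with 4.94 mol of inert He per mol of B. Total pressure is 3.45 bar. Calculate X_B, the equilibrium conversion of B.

X = 0.694

Basis: 1 mol B initially; let X = conversion of B. Extent ξ = 0.5X.
At extent ξ: n_B = 1 − X; n_D = 1.5X; n_I = 4.94 (inert).
Summing: n_T = 5.94 + 0.5X.
Mole fractions y_i = n_i/n_T; K_p = p_D^3 / (p_B^2) with p_i = y_i·P.
Equating to 6.6 bar and solving on 0 < X < 1: X = 0.694.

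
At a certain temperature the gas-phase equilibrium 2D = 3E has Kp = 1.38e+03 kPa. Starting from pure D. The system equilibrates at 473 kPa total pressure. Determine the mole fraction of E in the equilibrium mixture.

Let X = conversion of D (basis 1 mol D); extent of reaction ξ = 0.5X.
At extent ξ: n_D = 1 − X; n_E = 1.5X.
n_T = Σnᵢ = 1 + 0.5X.
y_i = n_i/n_T, p_i = y_i·P. Kp = p_E^3 / (p_D^2).
This yields a degree-3 equation in X; solving on (0,1), X = 0.581.
Then n_E = 0.871, n_T = 1.29, so y_E = 0.675.

y_E = 0.675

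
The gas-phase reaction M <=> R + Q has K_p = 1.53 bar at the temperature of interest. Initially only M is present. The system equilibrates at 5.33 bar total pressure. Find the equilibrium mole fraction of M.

Basis: 1 mol M initially; let X = conversion of M. Extent ξ = X.
Moles: n_M = 1 − X; n_R = X; n_Q = X.
Total moles n_T = 1 + X.
With p_i = (n_i/n_T)P, K_p = p_R p_Q / (p_M).
Substituting and setting equal to 1.53 bar gives a polynomial in X; the root in (0,1) is X = 0.472.
Then n_M = 0.528, n_T = 1.47, so y_M = 0.358.

y_M = 0.358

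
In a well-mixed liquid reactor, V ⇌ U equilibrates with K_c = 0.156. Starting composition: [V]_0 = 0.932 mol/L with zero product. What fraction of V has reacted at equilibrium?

X = 0.135

Let X = conversion of V; extent ξ = 0.932·X mol/L.
Concentrations: [V] = 0.932 − 0.932X; [U] = 0.932X.
K_c = [U] / ([V]).
Solving K_c = 0.156 for X ∈ (0,1): X = 0.135.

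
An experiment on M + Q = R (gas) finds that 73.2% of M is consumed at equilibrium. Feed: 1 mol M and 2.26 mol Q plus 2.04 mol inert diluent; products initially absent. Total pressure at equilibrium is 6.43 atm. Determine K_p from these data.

Let X = conversion of M (basis 1 mol M); extent of reaction ξ = X.
Moles: n_M = 1 − X; n_Q = 2.26 − X; n_R = X; n_I = 2.04 (inert).
Total moles n_T = 5.3 − X.
At X = 0.732: n_M = 0.268, n_Q = 1.53, n_R = 0.732, n_T = 4.57.
p_i = (n_i/n_T)·P. K_p = p_R / (p_M p_Q) = 1.27 atm^-1.

K_p = 1.27 atm^-1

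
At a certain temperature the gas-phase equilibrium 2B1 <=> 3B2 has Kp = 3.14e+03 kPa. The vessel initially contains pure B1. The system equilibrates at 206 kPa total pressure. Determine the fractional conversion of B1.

Take 1 mol B1 as basis and let X be its fractional conversion, so ξ = 0.5X.
Moles: n_B1 = 1 − X; n_B2 = 1.5X.
Total moles n_T = 1 + 0.5X.
With p_i = (n_i/n_T)P, Kp = p_B2^3 / (p_B1^2).
Equating to 3.14e+03 kPa and solving on 0 < X < 1: X = 0.743.

X = 0.743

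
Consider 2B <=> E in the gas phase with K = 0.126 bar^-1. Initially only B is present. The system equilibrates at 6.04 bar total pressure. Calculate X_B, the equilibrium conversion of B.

X = 0.503

Let X = conversion of B (basis 1 mol B); extent of reaction ξ = 0.5X.
Species balance: n_B = 1 − X; n_E = 0.5X.
Summing: n_T = 1 − 0.5X.
y_i = n_i/n_T, p_i = y_i·P. K = p_E / (p_B^2).
Substituting and setting equal to 0.126 bar^-1 gives a polynomial in X; the root in (0,1) is X = 0.503.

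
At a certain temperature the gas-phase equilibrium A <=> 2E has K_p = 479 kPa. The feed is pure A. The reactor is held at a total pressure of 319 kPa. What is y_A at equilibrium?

y_A = 0.314

Take 1 mol A as basis and let X be its fractional conversion, so ξ = X.
At extent ξ: n_A = 1 − X; n_E = 2X.
Total moles n_T = 1 + X.
y_i = n_i/n_T, p_i = y_i·P. K_p = p_E^2 / (p_A).
Substituting and setting equal to 479 kPa gives a polynomial in X; the root in (0,1) is X = 0.522.
Then n_A = 0.478, n_T = 1.52, so y_A = 0.314.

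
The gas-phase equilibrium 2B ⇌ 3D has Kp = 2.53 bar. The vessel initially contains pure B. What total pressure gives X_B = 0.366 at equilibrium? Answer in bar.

P = 7.27 bar

Basis: 1 mol B initially; let X = conversion of B. Extent ξ = 0.5X.
Species balance: n_B = 1 − X; n_D = 1.5X.
Summing: n_T = 1 + 0.5X.
Kp = p_D^3 / (p_B^2) with p_i = (n_i/n_T)·P.
At X = 0.366: the mole-fraction product g(X) = Π y_i^ν_i = 0.348. Since Kp = g(X)·P^{1}, P = (Kp/g)^(1/1) = (2.53/0.348)^(1/1) = 7.27 bar.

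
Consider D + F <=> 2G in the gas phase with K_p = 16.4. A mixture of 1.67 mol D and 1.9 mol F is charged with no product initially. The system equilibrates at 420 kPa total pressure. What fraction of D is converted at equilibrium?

X = 0.711

Basis: 1.67 mol D initially; let X = conversion of D. Extent ξ = 1.67X.
Species balance: n_D = 1.67 − 1.67X; n_F = 1.9 − 1.67X; n_G = 3.34X.
Total moles n_T = 3.57 (Δν = 0, constant).
Mole fractions y_i = n_i/n_T; K_p = p_G^2 / (p_D p_F) with p_i = y_i·P.
Equating to 16.4 and solving on 0 < X < 1: X = 0.711.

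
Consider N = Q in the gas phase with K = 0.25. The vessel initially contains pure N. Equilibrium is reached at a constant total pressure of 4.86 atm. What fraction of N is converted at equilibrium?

X = 0.200

Take 1 mol N as basis and let X be its fractional conversion, so ξ = X.
Species balance: n_N = 1 − X; n_Q = X.
Since Δν = 0, n_T = 1 throughout.
Mole fractions y_i = n_i/n_T; K = p_Q / (p_N) with p_i = y_i·P.
This yields a degree-1 equation in X; solving on (0,1), X = 0.200.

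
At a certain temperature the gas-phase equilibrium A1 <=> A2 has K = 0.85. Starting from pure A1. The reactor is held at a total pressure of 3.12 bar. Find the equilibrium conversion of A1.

X = 0.459

Take 1 mol A1 as basis and let X be its fractional conversion, so ξ = X.
Species balance: n_A1 = 1 − X; n_A2 = X.
Total moles n_T = 1 (Δν = 0, constant).
With p_i = (n_i/n_T)P, K = p_A2 / (p_A1).
Equating to 0.85 and solving on 0 < X < 1: X = 0.459.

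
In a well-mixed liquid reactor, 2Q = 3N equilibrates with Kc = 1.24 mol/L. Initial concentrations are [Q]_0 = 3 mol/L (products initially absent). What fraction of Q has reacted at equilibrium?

Let X = conversion of Q; extent ξ = 3X/2 mol/L.
Concentrations: [Q] = 3 − 3X; [N] = 4.5X.
Kc = [N]^3 / ([Q]^2).
Setting equal to 1.24 and solving for X on (0,1) gives X = 0.366.

X = 0.366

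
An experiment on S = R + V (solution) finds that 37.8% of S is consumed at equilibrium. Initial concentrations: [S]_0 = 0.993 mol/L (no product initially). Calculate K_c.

Let X = conversion of S.
Concentrations: [S] = 0.993 − 0.993X; [R] = 0.993X; [V] = 0.993X.
At X = 0.378: [S] = 0.618, [R] = 0.375, [V] = 0.375.
K_c = [R] [V] / ([S]) = 0.228 mol/L.

K_c = 0.228 mol/L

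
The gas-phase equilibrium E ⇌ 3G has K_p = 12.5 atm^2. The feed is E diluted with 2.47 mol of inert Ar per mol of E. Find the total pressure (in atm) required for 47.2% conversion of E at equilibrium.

Basis: 1 mol E initially; let X = conversion of E. Extent ξ = X.
At extent ξ: n_E = 1 − X; n_G = 3X; n_I = 2.47 (inert).
n_T = Σnᵢ = 3.47 + 2X.
K_p = p_G^3 / (p_E) with p_i = (n_i/n_T)·P.
At X = 0.472: the mole-fraction product g(X) = Π y_i^ν_i = 0.276. Since K_p = g(X)·P^{2}, P = (K_p/g)^(1/2) = (12.5/0.276)^(1/2) = 6.73 atm.

P = 6.73 atm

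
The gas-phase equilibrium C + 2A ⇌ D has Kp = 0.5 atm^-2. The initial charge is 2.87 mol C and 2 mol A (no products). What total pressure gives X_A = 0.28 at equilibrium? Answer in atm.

Basis: 2 mol A initially; let X = conversion of A. Extent ξ = X.
Mole table: n_C = 2.87 − X; n_A = 2 − 2X; n_D = X.
Total moles n_T = 4.87 − 2X.
Kp = p_D / (p_C p_A^2) with p_i = (n_i/n_T)·P.
At X = 0.28: the mole-fraction product g(X) = Π y_i^ν_i = 0.9685. Since Kp = g(X)·P^{-2}, P = (g/Kp)^(1/2) = (0.9685/0.5)^(1/2) = 1.39 atm.

P = 1.39 atm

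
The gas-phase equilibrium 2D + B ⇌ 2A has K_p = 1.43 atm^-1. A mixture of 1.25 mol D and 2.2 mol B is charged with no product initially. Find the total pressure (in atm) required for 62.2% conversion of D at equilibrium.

Let X = conversion of D (basis 1.25 mol D); extent of reaction ξ = 0.625X.
At extent ξ: n_D = 1.25 − 1.25X; n_B = 2.2 − 0.625X; n_A = 1.25X.
n_T = Σnᵢ = 3.45 − 0.625X.
K_p = p_A^2 / (p_D^2 p_B) with p_i = (n_i/n_T)·P.
At X = 0.622: the mole-fraction product g(X) = Π y_i^ν_i = 4.576. Since K_p = g(X)·P^{-1}, P = (g/K_p)^(1/1) = (4.576/1.43)^(1/1) = 3.2 atm.

P = 3.2 atm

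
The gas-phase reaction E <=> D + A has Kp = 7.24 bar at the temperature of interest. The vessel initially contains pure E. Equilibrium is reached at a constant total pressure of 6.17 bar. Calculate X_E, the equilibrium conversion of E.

Let X = conversion of E (basis 1 mol E); extent of reaction ξ = X.
At extent ξ: n_E = 1 − X; n_D = X; n_A = X.
Total moles n_T = 1 + X.
y_i = n_i/n_T, p_i = y_i·P. Kp = p_D p_A / (p_E).
This yields a degree-2 equation in X; solving on (0,1), X = 0.735.

X = 0.735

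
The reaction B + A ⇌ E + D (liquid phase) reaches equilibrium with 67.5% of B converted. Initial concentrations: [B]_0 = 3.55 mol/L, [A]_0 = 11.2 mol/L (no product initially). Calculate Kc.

Let X = conversion of B.
Concentrations: [B] = 3.55 − 3.55X; [A] = 11.2 − 3.55X; [E] = 3.55X; [D] = 3.55X.
At X = 0.675: [B] = 1.15, [A] = 8.8, [E] = 2.4, [D] = 2.4.
Kc = [E] [D] / ([B] [A]) = 0.565.

Kc = 0.565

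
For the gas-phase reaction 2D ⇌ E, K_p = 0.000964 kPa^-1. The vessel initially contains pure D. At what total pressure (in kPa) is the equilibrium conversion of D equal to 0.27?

Basis: 1 mol D initially; let X = conversion of D. Extent ξ = 0.5X.
Mole table: n_D = 1 − X; n_E = 0.5X.
n_T = Σnᵢ = 1 − 0.5X.
K_p = p_E / (p_D^2) with p_i = (n_i/n_T)·P.
At X = 0.27: the mole-fraction product g(X) = Π y_i^ν_i = 0.2191. Since K_p = g(X)·P^{-1}, P = (g/K_p)^(1/1) = (0.2191/0.000964)^(1/1) = 227 kPa.

P = 227 kPa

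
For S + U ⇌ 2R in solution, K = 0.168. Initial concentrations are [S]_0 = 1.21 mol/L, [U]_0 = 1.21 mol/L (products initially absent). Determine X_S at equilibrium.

Let X = conversion of S; extent ξ = 1.21·X mol/L.
Concentrations: [S] = 1.21 − 1.21X; [U] = 1.21 − 1.21X; [R] = 2.42X.
K = [R]^2 / ([S] [U]).
Setting equal to 0.168 and solving for X on (0,1) gives X = 0.170.

X = 0.170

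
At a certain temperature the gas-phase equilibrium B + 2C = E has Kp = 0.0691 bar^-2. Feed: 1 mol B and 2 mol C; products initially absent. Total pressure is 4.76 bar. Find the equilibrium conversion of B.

X = 0.337

Basis: 1 mol B initially; let X = conversion of B. Extent ξ = X.
Species balance: n_B = 1 − X; n_C = 2 − 2X; n_E = X.
n_T = Σnᵢ = 3 − 2X.
With p_i = (n_i/n_T)P, Kp = p_E / (p_B p_C^2).
This yields a degree-3 equation in X; solving on (0,1), X = 0.337.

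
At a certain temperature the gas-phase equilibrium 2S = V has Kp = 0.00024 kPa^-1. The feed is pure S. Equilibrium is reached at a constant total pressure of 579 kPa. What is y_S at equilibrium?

Basis: 1 mol S initially; let X = conversion of S. Extent ξ = 0.5X.
Species balance: n_S = 1 − X; n_V = 0.5X.
Summing: n_T = 1 − 0.5X.
Mole fractions y_i = n_i/n_T; Kp = p_V / (p_S^2) with p_i = y_i·P.
Substituting and setting equal to 0.00024 kPa^-1 gives a polynomial in X; the root in (0,1) is X = 0.198.
Then n_S = 0.802, n_T = 0.901, so y_S = 0.890.

y_S = 0.890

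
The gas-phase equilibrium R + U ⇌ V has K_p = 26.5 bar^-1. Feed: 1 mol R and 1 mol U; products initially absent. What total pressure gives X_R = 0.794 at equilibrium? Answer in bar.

P = 0.852 bar

Basis: 1 mol R initially; let X = conversion of R. Extent ξ = X.
Moles: n_R = 1 − X; n_U = 1 − X; n_V = X.
n_T = Σnᵢ = 2 − X.
K_p = p_V / (p_R p_U) with p_i = (n_i/n_T)·P.
At X = 0.794: the mole-fraction product g(X) = Π y_i^ν_i = 22.56. Since K_p = g(X)·P^{-1}, P = (g/K_p)^(1/1) = (22.56/26.5)^(1/1) = 0.852 bar.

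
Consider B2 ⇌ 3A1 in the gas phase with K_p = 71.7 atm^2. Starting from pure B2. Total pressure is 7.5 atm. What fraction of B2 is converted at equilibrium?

Let X = conversion of B2 (basis 1 mol B2); extent of reaction ξ = X.
Mole table: n_B2 = 1 − X; n_A1 = 3X.
Total moles n_T = 1 + 2X.
With p_i = (n_i/n_T)P, K_p = p_A1^3 / (p_B2).
Setting this equal to 71.7 atm^2 and taking the physical root (0 < X < 1) gives X = 0.454.

X = 0.454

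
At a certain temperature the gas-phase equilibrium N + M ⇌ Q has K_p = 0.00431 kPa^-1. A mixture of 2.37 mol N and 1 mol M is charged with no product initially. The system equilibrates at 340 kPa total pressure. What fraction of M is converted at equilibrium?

Basis: 1 mol M initially; let X = conversion of M. Extent ξ = X.
Moles: n_N = 2.37 − X; n_M = 1 − X; n_Q = X.
n_T = Σnᵢ = 3.37 − X.
y_i = n_i/n_T, p_i = y_i·P. K_p = p_Q / (p_N p_M).
Setting this equal to 0.00431 kPa^-1 and taking the physical root (0 < X < 1) gives X = 0.489.

X = 0.489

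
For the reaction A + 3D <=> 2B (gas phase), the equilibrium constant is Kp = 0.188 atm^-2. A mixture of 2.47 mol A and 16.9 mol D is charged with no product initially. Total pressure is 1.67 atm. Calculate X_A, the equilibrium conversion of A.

Take 2.47 mol A as basis and let X be its fractional conversion, so ξ = 2.47X.
At extent ξ: n_A = 2.47 − 2.47X; n_D = 16.9 − 7.41X; n_B = 4.94X.
Summing: n_T = 19.4 − 4.94X.
y_i = n_i/n_T, p_i = y_i·P. Kp = p_B^2 / (p_A p_D^3).
This yields a degree-4 equation in X; solving on (0,1), X = 0.478.

X = 0.478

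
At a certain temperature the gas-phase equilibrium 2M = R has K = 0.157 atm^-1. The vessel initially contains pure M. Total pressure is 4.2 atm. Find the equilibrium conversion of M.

Take 1 mol M as basis and let X be its fractional conversion, so ξ = 0.5X.
Species balance: n_M = 1 − X; n_R = 0.5X.
Summing: n_T = 1 − 0.5X.
With p_i = (n_i/n_T)P, K = p_R / (p_M^2).
Substituting and setting equal to 0.157 atm^-1 gives a polynomial in X; the root in (0,1) is X = 0.476.

X = 0.476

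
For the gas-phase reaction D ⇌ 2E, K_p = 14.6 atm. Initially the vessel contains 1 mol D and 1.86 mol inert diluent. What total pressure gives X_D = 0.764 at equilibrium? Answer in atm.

P = 5.35 atm

Basis: 1 mol D initially; let X = conversion of D. Extent ξ = X.
Species balance: n_D = 1 − X; n_E = 2X; n_I = 1.86 (inert).
n_T = Σnᵢ = 2.86 + X.
K_p = p_E^2 / (p_D) with p_i = (n_i/n_T)·P.
At X = 0.764: the mole-fraction product g(X) = Π y_i^ν_i = 2.73. Since K_p = g(X)·P^{1}, P = (K_p/g)^(1/1) = (14.6/2.73)^(1/1) = 5.35 atm.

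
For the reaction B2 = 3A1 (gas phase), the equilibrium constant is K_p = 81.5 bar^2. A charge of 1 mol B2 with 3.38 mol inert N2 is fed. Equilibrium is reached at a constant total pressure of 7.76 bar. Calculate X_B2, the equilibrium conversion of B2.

X = 0.754

Let X = conversion of B2 (basis 1 mol B2); extent of reaction ξ = X.
At extent ξ: n_B2 = 1 − X; n_A1 = 3X; n_I = 3.38 (inert).
n_T = Σnᵢ = 4.38 + 2X.
y_i = n_i/n_T, p_i = y_i·P. K_p = p_A1^3 / (p_B2).
Substituting and setting equal to 81.5 bar^2 gives a polynomial in X; the root in (0,1) is X = 0.754.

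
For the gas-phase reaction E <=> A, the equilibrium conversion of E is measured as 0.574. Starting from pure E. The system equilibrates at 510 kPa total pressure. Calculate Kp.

Basis: 1 mol E initially; let X = conversion of E. Extent ξ = X.
At extent ξ: n_E = 1 − X; n_A = X.
Since Δν = 0, n_T = 1 throughout.
At X = 0.574: n_E = 0.426, n_A = 0.574, n_T = 1.
p_i = (n_i/n_T)·P. Kp = p_A / (p_E) = 1.35.

Kp = 1.35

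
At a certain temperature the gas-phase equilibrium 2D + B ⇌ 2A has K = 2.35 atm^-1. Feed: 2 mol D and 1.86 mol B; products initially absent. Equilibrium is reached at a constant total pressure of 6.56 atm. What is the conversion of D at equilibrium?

Let X = conversion of D (basis 2 mol D); extent of reaction ξ = X.
At extent ξ: n_D = 2 − 2X; n_B = 1.86 − X; n_A = 2X.
n_T = Σnᵢ = 3.86 − X.
y_i = n_i/n_T, p_i = y_i·P. K = p_A^2 / (p_D^2 p_B).
Setting this equal to 2.35 atm^-1 and taking the physical root (0 < X < 1) gives X = 0.704.

X = 0.704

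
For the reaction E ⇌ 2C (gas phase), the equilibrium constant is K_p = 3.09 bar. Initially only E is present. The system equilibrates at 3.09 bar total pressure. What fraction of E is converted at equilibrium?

X = 0.447

Basis: 1 mol E initially; let X = conversion of E. Extent ξ = X.
Species balance: n_E = 1 − X; n_C = 2X.
Total moles n_T = 1 + X.
y_i = n_i/n_T, p_i = y_i·P. K_p = p_C^2 / (p_E).
Equating to 3.09 bar and solving on 0 < X < 1: X = 0.447.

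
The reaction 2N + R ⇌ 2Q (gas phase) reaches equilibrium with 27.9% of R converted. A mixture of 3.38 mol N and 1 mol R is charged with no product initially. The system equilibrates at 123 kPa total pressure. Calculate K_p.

Basis: 1 mol R initially; let X = conversion of R. Extent ξ = X.
Moles: n_N = 3.38 − 2X; n_R = 1 − X; n_Q = 2X.
Total moles n_T = 4.38 − X.
At X = 0.279: n_N = 2.82, n_R = 0.721, n_Q = 0.558, n_T = 4.1.
p_i = (n_i/n_T)·P. K_p = p_Q^2 / (p_N^2 p_R) = 0.00181 kPa^-1.

K_p = 0.00181 kPa^-1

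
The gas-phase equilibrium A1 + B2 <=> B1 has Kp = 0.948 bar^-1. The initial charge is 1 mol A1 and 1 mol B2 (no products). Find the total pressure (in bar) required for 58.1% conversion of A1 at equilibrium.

P = 4.95 bar

Basis: 1 mol A1 initially; let X = conversion of A1. Extent ξ = X.
Species balance: n_A1 = 1 − X; n_B2 = 1 − X; n_B1 = X.
Total moles n_T = 2 − X.
Kp = p_B1 / (p_A1 p_B2) with p_i = (n_i/n_T)·P.
At X = 0.581: the mole-fraction product g(X) = Π y_i^ν_i = 4.696. Since Kp = g(X)·P^{-1}, P = (g/Kp)^(1/1) = (4.696/0.948)^(1/1) = 4.95 bar.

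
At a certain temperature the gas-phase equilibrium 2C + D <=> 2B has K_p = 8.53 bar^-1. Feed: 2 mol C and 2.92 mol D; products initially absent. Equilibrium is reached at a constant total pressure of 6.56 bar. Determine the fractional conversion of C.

X = 0.842

Let X = conversion of C (basis 2 mol C); extent of reaction ξ = X.
Species balance: n_C = 2 − 2X; n_D = 2.92 − X; n_B = 2X.
Total moles n_T = 4.92 − X.
y_i = n_i/n_T, p_i = y_i·P. K_p = p_B^2 / (p_C^2 p_D).
This yields a degree-3 equation in X; solving on (0,1), X = 0.842.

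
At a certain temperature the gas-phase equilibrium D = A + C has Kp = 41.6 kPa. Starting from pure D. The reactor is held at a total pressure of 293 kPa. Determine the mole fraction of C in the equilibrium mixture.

Basis: 1 mol D initially; let X = conversion of D. Extent ξ = X.
Mole table: n_D = 1 − X; n_A = X; n_C = X.
Total moles n_T = 1 + X.
Mole fractions y_i = n_i/n_T; Kp = p_A p_C / (p_D) with p_i = y_i·P.
Equating to 41.6 kPa and solving on 0 < X < 1: X = 0.353.
Then n_C = 0.353, n_T = 1.35, so y_C = 0.261.

y_C = 0.261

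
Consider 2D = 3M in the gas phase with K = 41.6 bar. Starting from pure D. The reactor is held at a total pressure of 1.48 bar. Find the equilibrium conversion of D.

Take 1 mol D as basis and let X be its fractional conversion, so ξ = 0.5X.
At extent ξ: n_D = 1 − X; n_M = 1.5X.
Total moles n_T = 1 + 0.5X.
With p_i = (n_i/n_T)P, K = p_M^3 / (p_D^2).
Setting this equal to 41.6 bar and taking the physical root (0 < X < 1) gives X = 0.793.

X = 0.793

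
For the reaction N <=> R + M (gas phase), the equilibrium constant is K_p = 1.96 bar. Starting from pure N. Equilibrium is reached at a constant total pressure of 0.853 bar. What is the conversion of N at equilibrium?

X = 0.835

Let X = conversion of N (basis 1 mol N); extent of reaction ξ = X.
At extent ξ: n_N = 1 − X; n_R = X; n_M = X.
Summing: n_T = 1 + X.
With p_i = (n_i/n_T)P, K_p = p_R p_M / (p_N).
Equating to 1.96 bar and solving on 0 < X < 1: X = 0.835.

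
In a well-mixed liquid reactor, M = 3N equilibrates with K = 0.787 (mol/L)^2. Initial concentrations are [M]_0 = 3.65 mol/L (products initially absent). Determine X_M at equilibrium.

X = 0.124

Let X = conversion of M; extent ξ = 3.65·X mol/L.
Concentrations: [M] = 3.65 − 3.65X; [N] = 10.9X.
K = [N]^3 / ([M]).
Equating to 0.787 (mol/L)^2: the physical root is X = 0.124.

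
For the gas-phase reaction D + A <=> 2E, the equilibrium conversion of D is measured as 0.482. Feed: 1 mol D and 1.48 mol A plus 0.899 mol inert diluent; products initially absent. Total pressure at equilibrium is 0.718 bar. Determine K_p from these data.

K_p = 1.8

Let X = conversion of D (basis 1 mol D); extent of reaction ξ = X.
At extent ξ: n_D = 1 − X; n_A = 1.48 − X; n_E = 2X; n_I = 0.899 (inert).
Total moles n_T = 3.38 (Δν = 0, constant).
At X = 0.482: n_D = 0.518, n_A = 0.998, n_E = 0.964, n_T = 3.38.
p_i = (n_i/n_T)·P. K_p = p_E^2 / (p_D p_A) = 1.8.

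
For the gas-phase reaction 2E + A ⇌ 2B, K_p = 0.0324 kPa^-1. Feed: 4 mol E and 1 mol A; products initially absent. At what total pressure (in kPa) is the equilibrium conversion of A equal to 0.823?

P = 356 kPa

Basis: 1 mol A initially; let X = conversion of A. Extent ξ = X.
Species balance: n_E = 4 − 2X; n_A = 1 − X; n_B = 2X.
Summing: n_T = 5 − X.
K_p = p_B^2 / (p_E^2 p_A) with p_i = (n_i/n_T)·P.
At X = 0.823: the mole-fraction product g(X) = Π y_i^ν_i = 11.54. Since K_p = g(X)·P^{-1}, P = (g/K_p)^(1/1) = (11.54/0.0324)^(1/1) = 356 kPa.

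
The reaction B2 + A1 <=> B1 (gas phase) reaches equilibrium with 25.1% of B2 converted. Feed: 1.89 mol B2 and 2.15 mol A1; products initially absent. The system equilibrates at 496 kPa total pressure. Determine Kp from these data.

Kp = 0.00144 kPa^-1

Basis: 1.89 mol B2 initially; let X = conversion of B2. Extent ξ = 1.89X.
At extent ξ: n_B2 = 1.89 − 1.89X; n_A1 = 2.15 − 1.89X; n_B1 = 1.89X.
n_T = Σnᵢ = 4.04 − 1.89X.
At X = 0.251: n_B2 = 1.42, n_A1 = 1.68, n_B1 = 0.474, n_T = 3.57.
p_i = (n_i/n_T)·P. Kp = p_B1 / (p_B2 p_A1) = 0.00144 kPa^-1.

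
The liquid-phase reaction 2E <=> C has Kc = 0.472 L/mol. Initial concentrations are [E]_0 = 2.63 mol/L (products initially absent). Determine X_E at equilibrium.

Let X = conversion of E; extent ξ = 2.63X/2 mol/L.
Concentrations: [E] = 2.63 − 2.63X; [C] = 1.31X.
Kc = [C] / ([E]^2).
Solving Kc = 0.472 for X ∈ (0,1): X = 0.536.

X = 0.536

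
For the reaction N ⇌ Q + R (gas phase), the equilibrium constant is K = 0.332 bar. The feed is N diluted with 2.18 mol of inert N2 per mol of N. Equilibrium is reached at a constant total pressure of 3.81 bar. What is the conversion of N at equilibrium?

Let X = conversion of N (basis 1 mol N); extent of reaction ξ = X.
At extent ξ: n_N = 1 − X; n_Q = X; n_R = X; n_I = 2.18 (inert).
n_T = Σnᵢ = 3.18 + X.
Mole fractions y_i = n_i/n_T; K = p_Q p_R / (p_N) with p_i = y_i·P.
This yields a degree-2 equation in X; solving on (0,1), X = 0.425.

X = 0.425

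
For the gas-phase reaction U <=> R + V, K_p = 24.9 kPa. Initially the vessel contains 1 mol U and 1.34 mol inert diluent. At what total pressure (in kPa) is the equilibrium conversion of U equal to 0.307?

P = 485 kPa

Take 1 mol U as basis and let X be its fractional conversion, so ξ = X.
Mole table: n_U = 1 − X; n_R = X; n_V = X; n_I = 1.34 (inert).
n_T = Σnᵢ = 2.34 + X.
K_p = p_R p_V / (p_U) with p_i = (n_i/n_T)·P.
At X = 0.307: the mole-fraction product g(X) = Π y_i^ν_i = 0.05138. Since K_p = g(X)·P^{1}, P = (K_p/g)^(1/1) = (24.9/0.05138)^(1/1) = 485 kPa.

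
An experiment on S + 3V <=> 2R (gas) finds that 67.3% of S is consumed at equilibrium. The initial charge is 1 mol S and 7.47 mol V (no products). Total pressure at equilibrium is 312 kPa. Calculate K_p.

K_p = 1.78e-05 kPa^-2

Let X = conversion of S (basis 1 mol S); extent of reaction ξ = X.
Mole table: n_S = 1 − X; n_V = 7.47 − 3X; n_R = 2X.
Total moles n_T = 8.47 − 2X.
At X = 0.673: n_S = 0.327, n_V = 5.45, n_R = 1.35, n_T = 7.12.
p_i = (n_i/n_T)·P. K_p = p_R^2 / (p_S p_V^3) = 1.78e-05 kPa^-2.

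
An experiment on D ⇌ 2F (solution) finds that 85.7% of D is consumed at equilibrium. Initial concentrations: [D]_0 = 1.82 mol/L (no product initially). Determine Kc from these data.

Kc = 37.4 mol/L

Let X = conversion of D.
Concentrations: [D] = 1.82 − 1.82X; [F] = 3.64X.
At X = 0.857: [D] = 0.26, [F] = 3.12.
Kc = [F]^2 / ([D]) = 37.4 mol/L.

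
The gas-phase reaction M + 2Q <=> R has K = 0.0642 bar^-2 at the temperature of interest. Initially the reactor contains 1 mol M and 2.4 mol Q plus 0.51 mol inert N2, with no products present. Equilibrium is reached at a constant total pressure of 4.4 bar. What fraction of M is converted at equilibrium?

Basis: 1 mol M initially; let X = conversion of M. Extent ξ = X.
At extent ξ: n_M = 1 − X; n_Q = 2.4 − 2X; n_R = X; n_I = 0.51 (inert).
Summing: n_T = 3.91 − 2X.
Mole fractions y_i = n_i/n_T; K = p_R / (p_M p_Q^2) with p_i = y_i·P.
This yields a degree-3 equation in X; solving on (0,1), X = 0.274.

X = 0.274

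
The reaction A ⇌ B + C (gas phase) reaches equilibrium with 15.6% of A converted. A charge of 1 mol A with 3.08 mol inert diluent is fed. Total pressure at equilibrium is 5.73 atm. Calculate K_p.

K_p = 0.039 atm

Take 1 mol A as basis and let X be its fractional conversion, so ξ = X.
Moles: n_A = 1 − X; n_B = X; n_C = X; n_I = 3.08 (inert).
n_T = Σnᵢ = 4.08 + X.
At X = 0.156: n_A = 0.844, n_B = 0.156, n_C = 0.156, n_T = 4.24.
p_i = (n_i/n_T)·P. K_p = p_B p_C / (p_A) = 0.039 atm.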